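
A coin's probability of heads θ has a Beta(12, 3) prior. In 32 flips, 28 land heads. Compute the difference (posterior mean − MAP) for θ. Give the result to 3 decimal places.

Posterior: Beta(12+28, 3+4) = Beta(40, 7).
Mode = (40−1)/(40+7−2) = 39/45 = 0.867.
Mean = 40/(40+7) = 40/47 = 0.851.
Difference = 0.851 − 0.867 = -0.016.

-0.016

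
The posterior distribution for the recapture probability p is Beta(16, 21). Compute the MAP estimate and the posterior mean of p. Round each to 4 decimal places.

Mode = (16−1)/(16+21−2) = 15/35 = 0.4286.
Mean = 16/(16+21) = 16/37 = 0.4324.
Mean > mode: the posterior has a right tail.

MAP = 0.4286; posterior mean = 0.4324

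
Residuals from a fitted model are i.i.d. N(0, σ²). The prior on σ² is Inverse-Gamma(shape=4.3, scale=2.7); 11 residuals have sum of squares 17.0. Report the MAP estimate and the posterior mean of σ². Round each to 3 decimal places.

MAP = 1.037, posterior mean = 1.273

Posterior: Inverse-Gamma(shape = 4.3+11/2 = 9.8, scale = 2.7+17.0/2 = 11.2).
Mode = β/(α+1) = 11.2/10.8 = 1.037.
Mean = β/(α−1) = 11.2/8.8 = 1.273.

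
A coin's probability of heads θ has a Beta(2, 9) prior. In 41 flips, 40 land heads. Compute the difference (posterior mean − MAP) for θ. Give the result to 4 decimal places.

Posterior: Beta(2+40, 9+1) = Beta(42, 10).
Mode = (42−1)/(42+10−2) = 41/50 = 0.8200.
Mean = 42/(42+10) = 42/52 = 0.8077.
Difference = 0.8077 − 0.8200 = -0.0123.

-0.0123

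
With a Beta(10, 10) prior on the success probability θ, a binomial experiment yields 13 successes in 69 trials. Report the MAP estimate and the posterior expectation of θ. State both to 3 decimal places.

θ_MAP = 0.253, E[θ|data] = 0.258

Posterior: Beta(10+13, 10+56) = Beta(23, 66).
Mode = (23−1)/(23+66−2) = 22/87 = 0.253.
Mean = 23/(23+66) = 23/89 = 0.258.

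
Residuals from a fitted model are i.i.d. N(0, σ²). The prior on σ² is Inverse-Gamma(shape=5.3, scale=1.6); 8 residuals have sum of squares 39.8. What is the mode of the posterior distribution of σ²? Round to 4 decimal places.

2.0874

Posterior: Inverse-Gamma(shape = 5.3+8/2 = 9.3, scale = 1.6+39.8/2 = 21.5).
Mode = β/(α+1) = 21.5/10.3 = 2.0874.
Mean = β/(α−1) = 21.5/8.3 = 2.5904.
This is the posterior mode — the MAP estimate.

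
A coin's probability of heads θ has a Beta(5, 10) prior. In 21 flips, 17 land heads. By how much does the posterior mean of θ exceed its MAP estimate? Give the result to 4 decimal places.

Posterior: Beta(5+17, 10+4) = Beta(22, 14).
Mode = (22−1)/(22+14−2) = 21/34 = 0.6176.
Mean = 22/(22+14) = 22/36 = 0.6111.
Difference = 0.6111 − 0.6176 = -0.0065.

-0.0065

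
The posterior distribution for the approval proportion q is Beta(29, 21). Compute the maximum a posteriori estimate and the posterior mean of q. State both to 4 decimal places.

Mode = (29−1)/(29+21−2) = 28/48 = 0.5833.
Mean = 29/(29+21) = 29/50 = 0.5800.
Left-skewed posterior ⇒ mean < mode.

maximum a posteriori estimate = 0.5833, posterior mean = 0.5800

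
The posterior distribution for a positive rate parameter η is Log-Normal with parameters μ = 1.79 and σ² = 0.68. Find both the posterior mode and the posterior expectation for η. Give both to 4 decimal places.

MAP = 3.0344, posterior mean = 8.4149

Mode = exp(μ − σ²) = exp(1.11) = 3.0344.
Mean = exp(μ + σ²/2) = exp(2.130) = 8.4149.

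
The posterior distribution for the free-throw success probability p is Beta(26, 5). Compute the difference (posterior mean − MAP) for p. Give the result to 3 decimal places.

Mode = (26−1)/(26+5−2) = 25/29 = 0.862.
Mean = 26/(26+5) = 26/31 = 0.839.
Difference = 0.839 − 0.862 = -0.023.
Left-skewed posterior ⇒ mean < mode.

-0.023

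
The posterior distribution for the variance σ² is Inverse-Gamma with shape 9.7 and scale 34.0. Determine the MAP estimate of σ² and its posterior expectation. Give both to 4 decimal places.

MAP: 3.1776. Posterior mean: 3.9080.

Mode = β/(α+1) = 34.0/10.7 = 3.1776.
Mean = β/(α−1) = 34.0/8.7 = 3.9080.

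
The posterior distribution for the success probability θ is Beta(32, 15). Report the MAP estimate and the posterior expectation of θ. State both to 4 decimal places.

Mode = (32−1)/(32+15−2) = 31/45 = 0.6889.
Mean = 32/(32+15) = 32/47 = 0.6809.

MAP = 0.6889; posterior mean = 0.6809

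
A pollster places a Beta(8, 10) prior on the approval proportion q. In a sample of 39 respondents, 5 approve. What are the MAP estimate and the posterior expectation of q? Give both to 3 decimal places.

Posterior: Beta(8+5, 10+34) = Beta(13, 44).
Mode = (13−1)/(13+44−2) = 12/55 = 0.218.
Mean = 13/(13+44) = 13/57 = 0.228.

q_MAP = 0.218, E[q|data] = 0.228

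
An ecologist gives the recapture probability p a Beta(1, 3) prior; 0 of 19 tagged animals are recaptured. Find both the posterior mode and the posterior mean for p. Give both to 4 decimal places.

Posterior: Beta(1+0, 3+19) = Beta(1, 22).
Since α = 1 ≤ 1 and β > 1, the Beta density is monotone decreasing on [0,1]; the mode is at 0.
Mean = 1/(1+22) = 0.0435.

posterior mode = 0.0000, posterior mean = 0.0435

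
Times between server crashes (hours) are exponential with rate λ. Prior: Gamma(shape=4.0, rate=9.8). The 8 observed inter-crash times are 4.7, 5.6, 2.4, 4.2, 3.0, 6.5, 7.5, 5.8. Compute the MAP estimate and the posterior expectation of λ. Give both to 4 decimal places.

Σ times = 39.7. Posterior: Gamma(shape = 4.0+8 = 12.0, rate = 9.8+39.7 = 49.5).
Mode = (α−1)/β = 11.0/49.5 = 0.2222.
Mean = α/β = 12.0/49.5 = 0.2424.
The posterior is right-skewed, so the mean exceeds the mode.

MAP = 0.2222; posterior mean = 0.2424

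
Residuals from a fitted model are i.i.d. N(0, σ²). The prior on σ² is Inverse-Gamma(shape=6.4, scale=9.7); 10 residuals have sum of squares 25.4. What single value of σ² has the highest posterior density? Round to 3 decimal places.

1.806

Posterior: Inverse-Gamma(shape = 6.4+10/2 = 11.4, scale = 9.7+25.4/2 = 22.4).
Mode = β/(α+1) = 22.4/12.4 = 1.806.
Mean = β/(α−1) = 22.4/10.4 = 2.154.
This is the posterior mode — the MAP estimate.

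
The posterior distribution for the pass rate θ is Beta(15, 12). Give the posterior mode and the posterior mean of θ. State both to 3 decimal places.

posterior mode = 0.560, posterior mean = 0.556

Mode = (15−1)/(15+12−2) = 14/25 = 0.560.
Mean = 15/(15+12) = 15/27 = 0.556.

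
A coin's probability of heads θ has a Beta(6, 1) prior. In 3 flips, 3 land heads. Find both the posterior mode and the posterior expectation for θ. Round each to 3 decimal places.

MAP = 1.000; posterior mean = 0.900

Posterior: Beta(6+3, 1+0) = Beta(9, 1).
Since β = 1 ≤ 1 and α > 1, the Beta density is monotone increasing on [0,1]; the mode is at 1.
Mean = 9/(9+1) = 0.900.
Mode > mean: the posterior has a left tail.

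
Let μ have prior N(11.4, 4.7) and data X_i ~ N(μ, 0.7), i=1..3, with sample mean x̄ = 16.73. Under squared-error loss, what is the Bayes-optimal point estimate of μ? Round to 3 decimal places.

Posterior for μ is Normal. Precision-weighted mean: (1/4.7·11.4 + 3/0.7·16.73) / (1/4.7 + 3/0.7) = 16.478.
A Normal posterior is symmetric, so mode = mean.
Squared-error loss ⇒ the optimal estimator is the posterior mean.

16.478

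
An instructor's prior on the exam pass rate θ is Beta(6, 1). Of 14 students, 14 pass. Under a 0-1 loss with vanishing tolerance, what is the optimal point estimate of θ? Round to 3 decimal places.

1.000

Posterior: Beta(6+14, 1+0) = Beta(20, 1).
Since β = 1 ≤ 1 and α > 1, the Beta density is monotone increasing on [0,1]; the mode is at 1.
Mean = 20/(20+1) = 0.952.
This is the posterior mode — the MAP estimate.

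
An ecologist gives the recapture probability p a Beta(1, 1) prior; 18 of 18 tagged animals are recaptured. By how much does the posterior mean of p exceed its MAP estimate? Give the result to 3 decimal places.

Posterior: Beta(1+18, 1+0) = Beta(19, 1).
Since β = 1 ≤ 1 and α > 1, the Beta density is monotone increasing on [0,1]; the mode is at 1.
Mean = 19/(19+1) = 0.950.
Difference = 0.950 − 1.000 = -0.050.
Left-skewed posterior ⇒ mean < mode.

-0.050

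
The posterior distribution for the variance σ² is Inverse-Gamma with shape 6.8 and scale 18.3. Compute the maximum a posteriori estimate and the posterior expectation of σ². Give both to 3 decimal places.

MAP = 2.346, posterior mean = 3.155

Mode = β/(α+1) = 18.3/7.8 = 2.346.
Mean = β/(α−1) = 18.3/5.8 = 3.155.
Right-skewed posterior ⇒ mode < mean.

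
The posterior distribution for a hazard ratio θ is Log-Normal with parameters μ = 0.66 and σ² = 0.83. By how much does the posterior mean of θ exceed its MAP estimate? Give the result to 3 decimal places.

2.086

Mode = exp(μ − σ²) = exp(-0.17) = 0.844.
Mean = exp(μ + σ²/2) = exp(1.075) = 2.930.
Difference = 2.930 − 0.844 = 2.086.
The posterior is right-skewed, so the mean exceeds the mode.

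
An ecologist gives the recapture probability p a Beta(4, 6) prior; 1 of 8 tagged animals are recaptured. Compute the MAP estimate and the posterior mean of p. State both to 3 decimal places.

MAP estimate = 0.250, posterior mean = 0.278

Posterior: Beta(4+1, 6+7) = Beta(5, 13).
Mode = (5−1)/(5+13−2) = 4/16 = 0.250.
Mean = 5/(5+13) = 5/18 = 0.278.
The posterior is right-skewed, so the mean exceeds the mode.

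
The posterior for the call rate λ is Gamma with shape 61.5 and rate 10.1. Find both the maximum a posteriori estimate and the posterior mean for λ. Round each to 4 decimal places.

λ_MAP = 5.9901, E[λ|data] = 6.0891

Mode = (α−1)/β = 60.5/10.1 = 5.9901.
Mean = α/β = 61.5/10.1 = 6.0891.
The mean is pulled above the mode by the posterior's right skew.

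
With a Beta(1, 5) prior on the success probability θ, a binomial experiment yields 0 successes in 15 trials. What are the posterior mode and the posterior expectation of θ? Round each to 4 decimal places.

Posterior: Beta(1+0, 5+15) = Beta(1, 20).
Since α = 1 ≤ 1 and β > 1, the Beta density is monotone decreasing on [0,1]; the mode is at 0.
Mean = 1/(1+20) = 0.0476.

posterior mode = 0.0000, posterior expectation = 0.0476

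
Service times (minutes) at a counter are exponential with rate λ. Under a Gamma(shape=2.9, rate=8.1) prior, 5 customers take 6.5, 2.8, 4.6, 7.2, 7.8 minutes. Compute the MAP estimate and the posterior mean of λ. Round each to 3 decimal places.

Σ times = 28.9. Posterior: Gamma(shape = 2.9+5 = 7.9, rate = 8.1+28.9 = 37.0).
Mode = (α−1)/β = 6.9/37.0 = 0.186.
Mean = α/β = 7.9/37.0 = 0.214.

MAP estimate = 0.186, posterior mean = 0.214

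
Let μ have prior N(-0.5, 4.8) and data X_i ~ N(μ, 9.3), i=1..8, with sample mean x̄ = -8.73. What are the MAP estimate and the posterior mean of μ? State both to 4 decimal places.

Posterior for μ is Normal. Precision-weighted mean: (1/4.8·-0.5 + 8/9.3·-8.73) / (1/4.8 + 8/9.3) = -7.1254.
A Normal posterior is symmetric, so mode = mean.

MAP estimate = -7.1254, posterior mean = -7.1254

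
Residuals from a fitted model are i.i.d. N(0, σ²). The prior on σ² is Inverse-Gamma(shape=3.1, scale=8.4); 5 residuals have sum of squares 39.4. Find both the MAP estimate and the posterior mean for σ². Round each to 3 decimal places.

Posterior: Inverse-Gamma(shape = 3.1+5/2 = 5.6, scale = 8.4+39.4/2 = 28.1).
Mode = β/(α+1) = 28.1/6.6 = 4.258.
Mean = β/(α−1) = 28.1/4.6 = 6.109.
The mean is pulled above the mode by the posterior's right skew.

σ²_MAP = 4.258, E[σ²|data] = 6.109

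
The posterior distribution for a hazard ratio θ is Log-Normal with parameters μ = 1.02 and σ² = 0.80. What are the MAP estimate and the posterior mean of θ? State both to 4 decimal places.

MAP = 1.2461, posterior mean = 4.1371

Mode = exp(μ − σ²) = exp(0.22) = 1.2461.
Mean = exp(μ + σ²/2) = exp(1.420) = 4.1371.
The posterior is right-skewed, so the mean exceeds the mode.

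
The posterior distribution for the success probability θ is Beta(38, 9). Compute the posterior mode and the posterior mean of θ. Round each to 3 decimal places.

Mode = (38−1)/(38+9−2) = 37/45 = 0.822.
Mean = 38/(38+9) = 38/47 = 0.809.

posterior mode = 0.822, posterior mean = 0.809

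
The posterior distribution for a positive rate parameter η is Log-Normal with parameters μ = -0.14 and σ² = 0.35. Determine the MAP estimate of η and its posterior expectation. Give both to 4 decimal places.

Mode = exp(μ − σ²) = exp(-0.49) = 0.6126.
Mean = exp(μ + σ²/2) = exp(0.035) = 1.0356.

MAP = 0.6126, posterior mean = 1.0356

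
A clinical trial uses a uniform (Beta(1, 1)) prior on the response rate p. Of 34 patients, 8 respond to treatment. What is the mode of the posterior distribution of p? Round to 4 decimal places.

0.2353

Posterior: Beta(1+8, 1+26) = Beta(9, 27).
Mode = (9−1)/(9+27−2) = 8/34 = 0.2353.
Mean = 9/(9+27) = 9/36 = 0.2500.
This is the posterior mode — the MAP estimate.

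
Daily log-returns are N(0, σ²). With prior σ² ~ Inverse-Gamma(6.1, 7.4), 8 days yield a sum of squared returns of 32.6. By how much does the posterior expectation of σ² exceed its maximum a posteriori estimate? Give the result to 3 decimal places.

0.469

Posterior: Inverse-Gamma(shape = 6.1+8/2 = 10.1, scale = 7.4+32.6/2 = 23.7).
Mode = β/(α+1) = 23.7/11.1 = 2.135.
Mean = β/(α−1) = 23.7/9.1 = 2.604.
Difference = 2.604 − 2.135 = 0.469.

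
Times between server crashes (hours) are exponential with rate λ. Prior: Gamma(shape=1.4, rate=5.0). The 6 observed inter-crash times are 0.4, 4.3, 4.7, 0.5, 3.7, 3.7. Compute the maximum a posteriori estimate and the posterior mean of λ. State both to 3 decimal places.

MAP: 0.287. Posterior mean: 0.332.

Σ times = 17.3. Posterior: Gamma(shape = 1.4+6 = 7.4, rate = 5.0+17.3 = 22.3).
Mode = (α−1)/β = 6.4/22.3 = 0.287.
Mean = α/β = 7.4/22.3 = 0.332.
Right-skewed posterior ⇒ mode < mean.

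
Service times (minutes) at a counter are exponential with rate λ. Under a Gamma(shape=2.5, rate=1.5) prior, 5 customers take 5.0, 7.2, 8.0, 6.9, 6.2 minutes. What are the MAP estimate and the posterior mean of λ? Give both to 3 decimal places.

MAP = 0.187; posterior mean = 0.216

Σ times = 33.3. Posterior: Gamma(shape = 2.5+5 = 7.5, rate = 1.5+33.3 = 34.8).
Mode = (α−1)/β = 6.5/34.8 = 0.187.
Mean = α/β = 7.5/34.8 = 0.216.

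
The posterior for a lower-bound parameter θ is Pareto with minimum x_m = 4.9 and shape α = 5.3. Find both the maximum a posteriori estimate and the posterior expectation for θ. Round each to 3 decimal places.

θ_MAP = 4.900, E[θ|data] = 6.040

The Pareto density is strictly decreasing on [x_m, ∞), so the mode is x_m = 4.900.
Mean = α·x_m/(α−1) = 5.3·4.9/4.3 = 6.040.
The mean is pulled above the mode by the posterior's right skew.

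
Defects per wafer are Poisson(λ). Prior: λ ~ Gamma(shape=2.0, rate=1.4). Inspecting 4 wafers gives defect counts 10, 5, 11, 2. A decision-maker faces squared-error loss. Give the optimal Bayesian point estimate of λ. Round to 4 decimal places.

5.5556

Σ counts = 28. Posterior: Gamma(shape = 2.0+28 = 30.0, rate = 1.4+4 = 5.4).
Mode = (α−1)/β = 29.0/5.4 = 5.3704.
Mean = α/β = 30.0/5.4 = 5.5556.
Squared-error loss ⇒ the optimal estimator is the posterior mean.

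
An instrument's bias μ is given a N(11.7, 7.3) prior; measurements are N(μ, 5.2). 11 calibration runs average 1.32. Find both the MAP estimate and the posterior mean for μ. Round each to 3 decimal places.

MAP = 1.951; posterior mean = 1.951

Posterior for μ is Normal. Precision-weighted mean: (1/7.3·11.7 + 11/5.2·1.32) / (1/7.3 + 11/5.2) = 1.951.
A Normal posterior is symmetric, so mode = mean.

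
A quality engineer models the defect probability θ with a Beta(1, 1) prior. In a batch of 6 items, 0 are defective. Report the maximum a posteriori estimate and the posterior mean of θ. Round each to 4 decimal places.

Posterior: Beta(1+0, 1+6) = Beta(1, 7).
Since α = 1 ≤ 1 and β > 1, the Beta density is monotone decreasing on [0,1]; the mode is at 0.
Mean = 1/(1+7) = 0.1250.
Right-skewed posterior ⇒ mode < mean.

MAP = 0.0000, posterior mean = 0.1250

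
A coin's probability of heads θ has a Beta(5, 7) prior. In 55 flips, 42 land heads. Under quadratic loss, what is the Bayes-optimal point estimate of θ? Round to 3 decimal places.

Posterior: Beta(5+42, 7+13) = Beta(47, 20).
Mode = (47−1)/(47+20−2) = 46/65 = 0.708.
Mean = 47/(47+20) = 47/67 = 0.701.
Quadratic loss ⇒ the optimal estimator is the posterior mean.

0.701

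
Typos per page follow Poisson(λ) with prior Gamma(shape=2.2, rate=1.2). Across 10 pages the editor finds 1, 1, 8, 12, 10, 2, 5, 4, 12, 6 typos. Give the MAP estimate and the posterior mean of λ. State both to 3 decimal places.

Σ counts = 61. Posterior: Gamma(shape = 2.2+61 = 63.2, rate = 1.2+10 = 11.2).
Mode = (α−1)/β = 62.2/11.2 = 5.554.
Mean = α/β = 63.2/11.2 = 5.643.

MAP: 5.554. Posterior mean: 5.643.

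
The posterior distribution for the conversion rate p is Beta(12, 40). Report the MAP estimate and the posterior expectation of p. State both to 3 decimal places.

Mode = (12−1)/(12+40−2) = 11/50 = 0.220.
Mean = 12/(12+40) = 12/52 = 0.231.
The posterior is right-skewed, so the mean exceeds the mode.

p_MAP = 0.220, E[p|data] = 0.231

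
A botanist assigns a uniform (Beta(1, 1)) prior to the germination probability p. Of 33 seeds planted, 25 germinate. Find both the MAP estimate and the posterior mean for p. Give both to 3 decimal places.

Posterior: Beta(1+25, 1+8) = Beta(26, 9).
Mode = (26−1)/(26+9−2) = 25/33 = 0.758.
With a flat prior the MAP equals the MLE, 25/33.
Mean = 26/(26+9) = 26/35 = 0.743.
Mode > mean: the posterior has a left tail.

MAP estimate = 0.758, posterior mean = 0.743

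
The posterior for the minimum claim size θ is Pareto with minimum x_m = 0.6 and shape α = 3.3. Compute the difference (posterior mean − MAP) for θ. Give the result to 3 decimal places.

0.261

The Pareto density is strictly decreasing on [x_m, ∞), so the mode is x_m = 0.600.
Mean = α·x_m/(α−1) = 3.3·0.6/2.3 = 0.861.
Difference = 0.861 − 0.600 = 0.261.
The posterior is right-skewed, so the mean exceeds the mode.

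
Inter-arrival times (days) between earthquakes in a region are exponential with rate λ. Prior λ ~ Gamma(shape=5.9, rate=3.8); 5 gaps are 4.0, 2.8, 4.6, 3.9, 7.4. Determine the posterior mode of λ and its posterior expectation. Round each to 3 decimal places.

MAP = 0.374; posterior mean = 0.411

Σ times = 22.7. Posterior: Gamma(shape = 5.9+5 = 10.9, rate = 3.8+22.7 = 26.5).
Mode = (α−1)/β = 9.9/26.5 = 0.374.
Mean = α/β = 10.9/26.5 = 0.411.
The posterior is right-skewed, so the mean exceeds the mode.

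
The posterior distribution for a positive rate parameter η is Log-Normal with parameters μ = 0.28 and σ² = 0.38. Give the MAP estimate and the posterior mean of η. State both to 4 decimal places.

MAP: 0.9048. Posterior mean: 1.6000.

Mode = exp(μ − σ²) = exp(-0.10) = 0.9048.
Mean = exp(μ + σ²/2) = exp(0.470) = 1.6000.
Right-skewed posterior ⇒ mode < mean.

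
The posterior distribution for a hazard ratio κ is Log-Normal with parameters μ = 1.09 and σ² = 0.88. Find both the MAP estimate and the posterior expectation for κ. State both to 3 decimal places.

Mode = exp(μ − σ²) = exp(0.21) = 1.234.
Mean = exp(μ + σ²/2) = exp(1.530) = 4.618.
The mean is pulled above the mode by the posterior's right skew.

κ_MAP = 1.234, E[κ|data] = 4.618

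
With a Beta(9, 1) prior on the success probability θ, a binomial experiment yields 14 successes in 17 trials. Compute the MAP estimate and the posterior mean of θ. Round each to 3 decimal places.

MAP = 0.880; posterior mean = 0.852

Posterior: Beta(9+14, 1+3) = Beta(23, 4).
Mode = (23−1)/(23+4−2) = 22/25 = 0.880.
Mean = 23/(23+4) = 23/27 = 0.852.
The posterior is left-skewed, so the mode exceeds the mean.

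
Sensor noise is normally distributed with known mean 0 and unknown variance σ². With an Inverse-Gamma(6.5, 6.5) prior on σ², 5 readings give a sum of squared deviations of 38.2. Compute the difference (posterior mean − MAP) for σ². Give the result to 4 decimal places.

0.6400

Posterior: Inverse-Gamma(shape = 6.5+5/2 = 9.0, scale = 6.5+38.2/2 = 25.6).
Mode = β/(α+1) = 25.6/10.0 = 2.5600.
Mean = β/(α−1) = 25.6/8.0 = 3.2000.
Difference = 3.2000 − 2.5600 = 0.6400.
The mean is pulled above the mode by the posterior's right skew.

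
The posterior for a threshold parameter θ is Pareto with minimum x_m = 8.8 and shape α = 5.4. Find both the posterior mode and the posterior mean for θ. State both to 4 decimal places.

The Pareto density is strictly decreasing on [x_m, ∞), so the mode is x_m = 8.8000.
Mean = α·x_m/(α−1) = 5.4·8.8/4.4 = 10.8000.

MAP = 8.8000; posterior mean = 10.8000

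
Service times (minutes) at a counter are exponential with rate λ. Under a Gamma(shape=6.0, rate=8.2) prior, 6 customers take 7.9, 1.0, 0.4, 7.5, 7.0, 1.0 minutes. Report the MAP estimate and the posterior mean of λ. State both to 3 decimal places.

MAP = 0.333; posterior mean = 0.364

Σ times = 24.8. Posterior: Gamma(shape = 6.0+6 = 12.0, rate = 8.2+24.8 = 33.0).
Mode = (α−1)/β = 11.0/33.0 = 0.333.
Mean = α/β = 12.0/33.0 = 0.364.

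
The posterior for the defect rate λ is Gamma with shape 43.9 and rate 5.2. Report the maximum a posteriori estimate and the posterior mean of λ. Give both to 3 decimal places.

Mode = (α−1)/β = 42.9/5.2 = 8.250.
Mean = α/β = 43.9/5.2 = 8.442.
Mean > mode: the posterior has a right tail.

MAP = 8.250; posterior mean = 8.442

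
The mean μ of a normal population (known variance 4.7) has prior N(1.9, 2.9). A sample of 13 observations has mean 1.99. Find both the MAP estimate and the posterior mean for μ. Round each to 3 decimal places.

Posterior for μ is Normal. Precision-weighted mean: (1/2.9·1.9 + 13/4.7·1.99) / (1/2.9 + 13/4.7) = 1.980.
A Normal posterior is symmetric, so mode = mean.

MAP estimate = 1.980, posterior mean = 1.980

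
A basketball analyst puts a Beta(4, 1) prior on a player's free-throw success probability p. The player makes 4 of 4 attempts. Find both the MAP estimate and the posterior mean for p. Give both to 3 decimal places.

Posterior: Beta(4+4, 1+0) = Beta(8, 1).
Since β = 1 ≤ 1 and α > 1, the Beta density is monotone increasing on [0,1]; the mode is at 1.
Mean = 8/(8+1) = 0.889.
The mean is pulled below the mode by the posterior's left skew.

MAP = 1.000, posterior mean = 0.889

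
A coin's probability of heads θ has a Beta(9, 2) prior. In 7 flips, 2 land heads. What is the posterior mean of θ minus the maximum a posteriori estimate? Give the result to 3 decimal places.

Posterior: Beta(9+2, 2+5) = Beta(11, 7).
Mode = (11−1)/(11+7−2) = 10/16 = 0.625.
Mean = 11/(11+7) = 11/18 = 0.611.
Difference = 0.611 − 0.625 = -0.014.

-0.014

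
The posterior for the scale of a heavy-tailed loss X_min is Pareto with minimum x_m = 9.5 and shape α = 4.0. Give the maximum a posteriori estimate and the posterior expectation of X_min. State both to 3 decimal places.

The Pareto density is strictly decreasing on [x_m, ∞), so the mode is x_m = 9.500.
Mean = α·x_m/(α−1) = 4.0·9.5/3.0 = 12.667.

maximum a posteriori estimate = 9.500, posterior expectation = 12.667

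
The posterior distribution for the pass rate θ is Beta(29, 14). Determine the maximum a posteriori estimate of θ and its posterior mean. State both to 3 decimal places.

Mode = (29−1)/(29+14−2) = 28/41 = 0.683.
Mean = 29/(29+14) = 29/43 = 0.674.

maximum a posteriori estimate = 0.683, posterior mean = 0.674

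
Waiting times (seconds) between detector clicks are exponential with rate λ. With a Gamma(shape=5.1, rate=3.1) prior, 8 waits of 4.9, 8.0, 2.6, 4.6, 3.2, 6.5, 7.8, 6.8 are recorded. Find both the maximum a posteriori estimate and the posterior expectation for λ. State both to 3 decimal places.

Σ times = 44.4. Posterior: Gamma(shape = 5.1+8 = 13.1, rate = 3.1+44.4 = 47.5).
Mode = (α−1)/β = 12.1/47.5 = 0.255.
Mean = α/β = 13.1/47.5 = 0.276.

MAP = 0.255; posterior mean = 0.276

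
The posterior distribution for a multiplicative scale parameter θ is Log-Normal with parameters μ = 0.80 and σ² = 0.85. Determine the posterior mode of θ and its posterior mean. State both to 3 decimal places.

MAP = 0.951, posterior mean = 3.404

Mode = exp(μ − σ²) = exp(-0.05) = 0.951.
Mean = exp(μ + σ²/2) = exp(1.225) = 3.404.
The posterior is right-skewed, so the mean exceeds the mode.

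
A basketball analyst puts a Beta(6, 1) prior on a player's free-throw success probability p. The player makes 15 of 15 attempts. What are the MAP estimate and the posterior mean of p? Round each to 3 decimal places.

MAP = 1.000; posterior mean = 0.955

Posterior: Beta(6+15, 1+0) = Beta(21, 1).
Since β = 1 ≤ 1 and α > 1, the Beta density is monotone increasing on [0,1]; the mode is at 1.
Mean = 21/(21+1) = 0.955.
Mode > mean: the posterior has a left tail.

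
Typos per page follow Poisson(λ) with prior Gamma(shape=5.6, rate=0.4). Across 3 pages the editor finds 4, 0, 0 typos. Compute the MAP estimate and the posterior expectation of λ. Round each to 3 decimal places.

Σ counts = 4. Posterior: Gamma(shape = 5.6+4 = 9.6, rate = 0.4+3 = 3.4).
Mode = (α−1)/β = 8.6/3.4 = 2.529.
Mean = α/β = 9.6/3.4 = 2.824.

MAP estimate = 2.529, posterior expectation = 2.824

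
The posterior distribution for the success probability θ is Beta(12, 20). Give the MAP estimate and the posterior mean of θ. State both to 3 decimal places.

MAP = 0.367; posterior mean = 0.375

Mode = (12−1)/(12+20−2) = 11/30 = 0.367.
Mean = 12/(12+20) = 12/32 = 0.375.
Right-skewed posterior ⇒ mode < mean.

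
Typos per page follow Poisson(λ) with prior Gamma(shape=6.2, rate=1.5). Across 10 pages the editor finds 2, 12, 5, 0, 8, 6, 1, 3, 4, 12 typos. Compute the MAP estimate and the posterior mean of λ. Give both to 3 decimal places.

Σ counts = 53. Posterior: Gamma(shape = 6.2+53 = 59.2, rate = 1.5+10 = 11.5).
Mode = (α−1)/β = 58.2/11.5 = 5.061.
Mean = α/β = 59.2/11.5 = 5.148.
Right-skewed posterior ⇒ mode < mean.

MAP: 5.061. Posterior mean: 5.148.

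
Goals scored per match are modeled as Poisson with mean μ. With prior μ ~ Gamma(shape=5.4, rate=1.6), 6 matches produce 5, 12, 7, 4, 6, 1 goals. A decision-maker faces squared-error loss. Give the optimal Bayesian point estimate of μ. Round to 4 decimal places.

Σ counts = 35. Posterior: Gamma(shape = 5.4+35 = 40.4, rate = 1.6+6 = 7.6).
Mode = (α−1)/β = 39.4/7.6 = 5.1842.
Mean = α/β = 40.4/7.6 = 5.3158.
Squared-error loss ⇒ the optimal estimator is the posterior mean.

5.3158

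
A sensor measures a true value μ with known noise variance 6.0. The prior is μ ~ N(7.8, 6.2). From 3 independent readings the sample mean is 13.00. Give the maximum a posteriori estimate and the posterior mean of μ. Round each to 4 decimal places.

MAP = 11.7317; posterior mean = 11.7317

Posterior for μ is Normal. Precision-weighted mean: (1/6.2·7.8 + 3/6.0·13.00) / (1/6.2 + 3/6.0) = 11.7317.
A Normal posterior is symmetric, so mode = mean.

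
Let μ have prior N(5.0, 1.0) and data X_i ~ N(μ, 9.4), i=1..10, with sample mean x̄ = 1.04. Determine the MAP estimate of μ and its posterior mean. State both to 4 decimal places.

MAP = 2.9588, posterior mean = 2.9588

Posterior for μ is Normal. Precision-weighted mean: (1/1.0·5.0 + 10/9.4·1.04) / (1/1.0 + 10/9.4) = 2.9588.
A Normal posterior is symmetric, so mode = mean.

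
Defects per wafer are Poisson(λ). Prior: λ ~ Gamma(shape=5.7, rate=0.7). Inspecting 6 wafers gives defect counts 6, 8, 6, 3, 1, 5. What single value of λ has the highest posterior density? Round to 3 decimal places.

Σ counts = 29. Posterior: Gamma(shape = 5.7+29 = 34.7, rate = 0.7+6 = 6.7).
Mode = (α−1)/β = 33.7/6.7 = 5.030.
Mean = α/β = 34.7/6.7 = 5.179.
This is the posterior mode — the MAP estimate.

5.030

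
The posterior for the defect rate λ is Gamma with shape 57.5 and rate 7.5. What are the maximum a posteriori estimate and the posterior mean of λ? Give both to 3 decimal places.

Mode = (α−1)/β = 56.5/7.5 = 7.533.
Mean = α/β = 57.5/7.5 = 7.667.
Mean > mode: the posterior has a right tail.

MAP = 7.533; posterior mean = 7.667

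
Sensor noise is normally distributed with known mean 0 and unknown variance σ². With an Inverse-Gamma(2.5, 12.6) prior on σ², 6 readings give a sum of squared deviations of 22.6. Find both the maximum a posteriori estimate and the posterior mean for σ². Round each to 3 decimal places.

MAP = 3.677, posterior mean = 5.311

Posterior: Inverse-Gamma(shape = 2.5+6/2 = 5.5, scale = 12.6+22.6/2 = 23.9).
Mode = β/(α+1) = 23.9/6.5 = 3.677.
Mean = β/(α−1) = 23.9/4.5 = 5.311.
Right-skewed posterior ⇒ mode < mean.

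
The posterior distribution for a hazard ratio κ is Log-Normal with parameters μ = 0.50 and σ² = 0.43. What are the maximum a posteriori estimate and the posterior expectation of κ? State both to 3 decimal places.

Mode = exp(μ − σ²) = exp(0.07) = 1.073.
Mean = exp(μ + σ²/2) = exp(0.715) = 2.044.
Mean > mode: the posterior has a right tail.

MAP: 1.073. Posterior mean: 2.044.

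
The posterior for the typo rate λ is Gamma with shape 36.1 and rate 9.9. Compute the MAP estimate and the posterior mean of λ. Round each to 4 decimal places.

Mode = (α−1)/β = 35.1/9.9 = 3.5455.
Mean = α/β = 36.1/9.9 = 3.6465.

MAP: 3.5455. Posterior mean: 3.6465.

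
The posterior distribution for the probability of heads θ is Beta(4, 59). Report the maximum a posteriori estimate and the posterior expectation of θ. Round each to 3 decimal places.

Mode = (4−1)/(4+59−2) = 3/61 = 0.049.
Mean = 4/(4+59) = 4/63 = 0.063.

MAP: 0.049. Posterior mean: 0.063.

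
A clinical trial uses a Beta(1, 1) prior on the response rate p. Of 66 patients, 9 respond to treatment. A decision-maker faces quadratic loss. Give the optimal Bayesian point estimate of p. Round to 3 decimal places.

0.147

Posterior: Beta(1+9, 1+57) = Beta(10, 58).
Mode = (10−1)/(10+58−2) = 9/66 = 0.136.
With a flat prior the MAP equals the MLE, 9/66.
Mean = 10/(10+58) = 10/68 = 0.147.
Quadratic loss ⇒ the optimal estimator is the posterior mean.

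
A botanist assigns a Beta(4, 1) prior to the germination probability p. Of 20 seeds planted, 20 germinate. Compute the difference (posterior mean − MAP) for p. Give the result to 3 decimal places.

Posterior: Beta(4+20, 1+0) = Beta(24, 1).
Since β = 1 ≤ 1 and α > 1, the Beta density is monotone increasing on [0,1]; the mode is at 1.
Mean = 24/(24+1) = 0.960.
Difference = 0.960 − 1.000 = -0.040.

-0.040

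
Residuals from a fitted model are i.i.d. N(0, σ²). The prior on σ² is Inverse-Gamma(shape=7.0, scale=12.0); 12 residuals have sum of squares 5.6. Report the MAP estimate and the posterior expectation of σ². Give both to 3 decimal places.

Posterior: Inverse-Gamma(shape = 7.0+12/2 = 13.0, scale = 12.0+5.6/2 = 14.8).
Mode = β/(α+1) = 14.8/14.0 = 1.057.
Mean = β/(α−1) = 14.8/12.0 = 1.233.

MAP: 1.057. Posterior mean: 1.233.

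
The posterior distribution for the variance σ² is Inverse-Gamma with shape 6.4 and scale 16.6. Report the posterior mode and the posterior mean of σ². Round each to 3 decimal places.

σ²_MAP = 2.243, E[σ²|data] = 3.074

Mode = β/(α+1) = 16.6/7.4 = 2.243.
Mean = β/(α−1) = 16.6/5.4 = 3.074.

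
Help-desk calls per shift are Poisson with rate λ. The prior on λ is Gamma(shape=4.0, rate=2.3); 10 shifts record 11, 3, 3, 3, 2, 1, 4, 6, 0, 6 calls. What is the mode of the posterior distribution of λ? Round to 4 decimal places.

Σ counts = 39. Posterior: Gamma(shape = 4.0+39 = 43.0, rate = 2.3+10 = 12.3).
Mode = (α−1)/β = 42.0/12.3 = 3.4146.
Mean = α/β = 43.0/12.3 = 3.4959.
This is the posterior mode — the MAP estimate.

3.4146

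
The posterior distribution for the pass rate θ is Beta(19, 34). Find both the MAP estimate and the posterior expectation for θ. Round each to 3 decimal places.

Mode = (19−1)/(19+34−2) = 18/51 = 0.353.
Mean = 19/(19+34) = 19/53 = 0.358.
Right-skewed posterior ⇒ mode < mean.

θ_MAP = 0.353, E[θ|data] = 0.358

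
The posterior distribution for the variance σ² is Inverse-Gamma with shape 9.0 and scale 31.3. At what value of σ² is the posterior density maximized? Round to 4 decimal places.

Mode = β/(α+1) = 31.3/10.0 = 3.1300.
Mean = β/(α−1) = 31.3/8.0 = 3.9125.
This is the posterior mode — the MAP estimate.

3.1300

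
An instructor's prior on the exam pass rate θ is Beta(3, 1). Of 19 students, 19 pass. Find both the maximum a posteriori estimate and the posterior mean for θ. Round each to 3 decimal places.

Posterior: Beta(3+19, 1+0) = Beta(22, 1).
Since β = 1 ≤ 1 and α > 1, the Beta density is monotone increasing on [0,1]; the mode is at 1.
Mean = 22/(22+1) = 0.957.
The posterior is left-skewed, so the mode exceeds the mean.

MAP = 1.000, posterior mean = 0.957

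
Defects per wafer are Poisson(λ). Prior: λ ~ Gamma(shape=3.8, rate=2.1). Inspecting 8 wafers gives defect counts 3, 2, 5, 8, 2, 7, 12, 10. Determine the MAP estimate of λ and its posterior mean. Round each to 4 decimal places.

Σ counts = 49. Posterior: Gamma(shape = 3.8+49 = 52.8, rate = 2.1+8 = 10.1).
Mode = (α−1)/β = 51.8/10.1 = 5.1287.
Mean = α/β = 52.8/10.1 = 5.2277.

MAP = 5.1287, posterior mean = 5.2277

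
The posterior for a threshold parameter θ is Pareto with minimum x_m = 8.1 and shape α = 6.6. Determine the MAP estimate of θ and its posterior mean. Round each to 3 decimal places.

The Pareto density is strictly decreasing on [x_m, ∞), so the mode is x_m = 8.100.
Mean = α·x_m/(α−1) = 6.6·8.1/5.6 = 9.546.
Mean > mode: the posterior has a right tail.

MAP = 8.100, posterior mean = 9.546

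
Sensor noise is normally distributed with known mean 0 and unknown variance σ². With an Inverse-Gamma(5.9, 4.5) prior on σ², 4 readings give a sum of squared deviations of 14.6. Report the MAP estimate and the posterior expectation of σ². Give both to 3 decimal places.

Posterior: Inverse-Gamma(shape = 5.9+4/2 = 7.9, scale = 4.5+14.6/2 = 11.8).
Mode = β/(α+1) = 11.8/8.9 = 1.326.
Mean = β/(α−1) = 11.8/6.9 = 1.710.

σ²_MAP = 1.326, E[σ²|data] = 1.710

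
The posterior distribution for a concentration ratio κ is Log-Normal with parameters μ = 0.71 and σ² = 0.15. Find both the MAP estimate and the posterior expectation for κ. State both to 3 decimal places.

κ_MAP = 1.751, E[κ|data] = 2.192

Mode = exp(μ − σ²) = exp(0.56) = 1.751.
Mean = exp(μ + σ²/2) = exp(0.785) = 2.192.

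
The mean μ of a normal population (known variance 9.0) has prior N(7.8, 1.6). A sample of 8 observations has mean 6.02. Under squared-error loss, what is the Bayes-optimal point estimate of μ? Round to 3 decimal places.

6.755

Posterior for μ is Normal. Precision-weighted mean: (1/1.6·7.8 + 8/9.0·6.02) / (1/1.6 + 8/9.0) = 6.755.
A Normal posterior is symmetric, so mode = mean.
Squared-error loss ⇒ the optimal estimator is the posterior mean.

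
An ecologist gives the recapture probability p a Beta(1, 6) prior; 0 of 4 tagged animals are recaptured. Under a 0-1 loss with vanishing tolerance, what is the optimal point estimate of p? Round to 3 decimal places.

0.000

Posterior: Beta(1+0, 6+4) = Beta(1, 10).
Since α = 1 ≤ 1 and β > 1, the Beta density is monotone decreasing on [0,1]; the mode is at 0.
Mean = 1/(1+10) = 0.091.
This is the posterior mode — the MAP estimate.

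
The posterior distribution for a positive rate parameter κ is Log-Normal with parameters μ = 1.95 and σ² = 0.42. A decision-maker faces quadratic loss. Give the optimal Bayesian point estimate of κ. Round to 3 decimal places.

Mode = exp(μ − σ²) = exp(1.53) = 4.618.
Mean = exp(μ + σ²/2) = exp(2.160) = 8.671.
Quadratic loss ⇒ the optimal estimator is the posterior mean.

8.671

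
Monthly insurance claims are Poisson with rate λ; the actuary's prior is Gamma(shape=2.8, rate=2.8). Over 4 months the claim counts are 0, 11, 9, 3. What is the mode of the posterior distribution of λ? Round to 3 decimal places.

Σ counts = 23. Posterior: Gamma(shape = 2.8+23 = 25.8, rate = 2.8+4 = 6.8).
Mode = (α−1)/β = 24.8/6.8 = 3.647.
Mean = α/β = 25.8/6.8 = 3.794.
This is the posterior mode — the MAP estimate.

3.647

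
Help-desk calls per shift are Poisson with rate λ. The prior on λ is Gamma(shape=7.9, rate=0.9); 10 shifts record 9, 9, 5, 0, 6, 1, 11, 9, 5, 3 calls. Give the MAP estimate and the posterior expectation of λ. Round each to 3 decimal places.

Σ counts = 58. Posterior: Gamma(shape = 7.9+58 = 65.9, rate = 0.9+10 = 10.9).
Mode = (α−1)/β = 64.9/10.9 = 5.954.
Mean = α/β = 65.9/10.9 = 6.046.
The mean is pulled above the mode by the posterior's right skew.

λ_MAP = 5.954, E[λ|data] = 6.046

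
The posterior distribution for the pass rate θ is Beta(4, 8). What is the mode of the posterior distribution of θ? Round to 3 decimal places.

0.300

Mode = (4−1)/(4+8−2) = 3/10 = 0.300.
Mean = 4/(4+8) = 4/12 = 0.333.
This is the posterior mode — the MAP estimate.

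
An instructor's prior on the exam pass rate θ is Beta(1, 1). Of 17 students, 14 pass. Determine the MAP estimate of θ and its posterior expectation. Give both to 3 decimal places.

MAP: 0.824. Posterior mean: 0.789.

Posterior: Beta(1+14, 1+3) = Beta(15, 4).
Mode = (15−1)/(15+4−2) = 14/17 = 0.824.
Mean = 15/(15+4) = 15/19 = 0.789.
The mean is pulled below the mode by the posterior's left skew.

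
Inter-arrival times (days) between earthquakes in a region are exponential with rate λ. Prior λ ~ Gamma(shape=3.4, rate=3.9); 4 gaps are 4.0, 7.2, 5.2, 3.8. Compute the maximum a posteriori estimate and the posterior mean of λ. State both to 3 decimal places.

MAP = 0.266; posterior mean = 0.307

Σ times = 20.2. Posterior: Gamma(shape = 3.4+4 = 7.4, rate = 3.9+20.2 = 24.1).
Mode = (α−1)/β = 6.4/24.1 = 0.266.
Mean = α/β = 7.4/24.1 = 0.307.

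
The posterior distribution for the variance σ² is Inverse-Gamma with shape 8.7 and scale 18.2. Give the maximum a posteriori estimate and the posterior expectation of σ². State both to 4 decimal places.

Mode = β/(α+1) = 18.2/9.7 = 1.8763.
Mean = β/(α−1) = 18.2/7.7 = 2.3636.
The posterior is right-skewed, so the mean exceeds the mode.

σ²_MAP = 1.8763, E[σ²|data] = 2.3636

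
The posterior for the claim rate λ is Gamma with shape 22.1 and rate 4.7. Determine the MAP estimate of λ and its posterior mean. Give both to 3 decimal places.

Mode = (α−1)/β = 21.1/4.7 = 4.489.
Mean = α/β = 22.1/4.7 = 4.702.
Right-skewed posterior ⇒ mode < mean.

MAP = 4.489; posterior mean = 4.702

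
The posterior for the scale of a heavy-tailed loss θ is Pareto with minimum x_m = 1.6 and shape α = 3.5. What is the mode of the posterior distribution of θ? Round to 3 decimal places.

1.600

The Pareto density is strictly decreasing on [x_m, ∞), so the mode is x_m = 1.600.
Mean = α·x_m/(α−1) = 3.5·1.6/2.5 = 2.240.
This is the posterior mode — the MAP estimate.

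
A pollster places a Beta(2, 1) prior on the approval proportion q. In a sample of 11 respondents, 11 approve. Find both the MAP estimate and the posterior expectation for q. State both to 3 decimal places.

MAP estimate = 1.000, posterior expectation = 0.929

Posterior: Beta(2+11, 1+0) = Beta(13, 1).
Since β = 1 ≤ 1 and α > 1, the Beta density is monotone increasing on [0,1]; the mode is at 1.
Mean = 13/(13+1) = 0.929.
The mean is pulled below the mode by the posterior's left skew.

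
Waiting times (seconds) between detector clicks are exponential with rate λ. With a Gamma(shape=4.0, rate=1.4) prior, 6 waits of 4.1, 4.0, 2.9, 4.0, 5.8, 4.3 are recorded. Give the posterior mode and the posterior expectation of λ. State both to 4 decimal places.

Σ times = 25.1. Posterior: Gamma(shape = 4.0+6 = 10.0, rate = 1.4+25.1 = 26.5).
Mode = (α−1)/β = 9.0/26.5 = 0.3396.
Mean = α/β = 10.0/26.5 = 0.3774.

MAP: 0.3396. Posterior mean: 0.3774.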